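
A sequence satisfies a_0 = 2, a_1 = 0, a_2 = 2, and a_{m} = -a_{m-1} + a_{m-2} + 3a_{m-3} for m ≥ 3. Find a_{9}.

-24

The ordinary generating function has denominator 1 + t - t^2 - 3t^3.
Iterating the recurrence: a_0,…,a_{9} = 2, 0, 2, 4, -2, 12, -2, 8, 26, -24.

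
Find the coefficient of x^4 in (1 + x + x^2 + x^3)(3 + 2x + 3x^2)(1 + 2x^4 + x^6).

(1 + x + x^2 + x^3) has coefficients 1,1,1,1 for degrees 0…3.
(3 + 2x + 3x^2) has coefficients 3,2,3,0,0 for degrees 0…4.
Finally multiplying by (1 + 2x^4 + x^6), the product of all factors after the first has coefficients 3,2,3,0,6 for degrees 0…4.
[x^4] = 1·6 + 1·0 + 1·3 + 1·2 = 11.

11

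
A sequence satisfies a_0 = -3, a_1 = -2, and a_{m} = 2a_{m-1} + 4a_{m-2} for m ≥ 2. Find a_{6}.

The ordinary generating function has denominator 1 - 2q - 4q^2.
Iterating the recurrence: a_0,…,a_{6} = -3, -2, -16, -40, -144, -448, -1472.

-1472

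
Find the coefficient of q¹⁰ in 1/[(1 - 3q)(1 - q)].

The denominator gives the recurrence a_n = 4a_(n−1) − 3a_(n−2) for n ≥ 2; the numerator fixes a_0 = 1, a_1 = 4.
Iterating: 1, 4, 13, 40, 121, 364, 1093, 3280, 9841, 29524, 88573, so a_10 = 88573.

88573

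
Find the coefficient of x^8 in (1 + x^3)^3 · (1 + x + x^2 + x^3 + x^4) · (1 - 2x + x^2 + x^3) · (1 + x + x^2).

(1 + x^3)^3 has coefficients 1,0,0,3,0,0,3,0,0 for degrees 0…8.
(1 + x + x^2 + x^3 + x^4) has coefficients 1,1,1,1,1,0,0,0,0 for degrees 0…8.
Multiplying by (1 - 2x + x^2 + x^3) gives running coefficients 1,-1,0,1,1,0,2,1,0 for degrees 0…8.
Finally multiplying by (1 + x + x^2), the product of all factors after the first has coefficients 1,0,0,0,2,2,3,3,3 for degrees 0…8.
[x^8] = 1·3 + 3·2 + 3·0 = 9.

9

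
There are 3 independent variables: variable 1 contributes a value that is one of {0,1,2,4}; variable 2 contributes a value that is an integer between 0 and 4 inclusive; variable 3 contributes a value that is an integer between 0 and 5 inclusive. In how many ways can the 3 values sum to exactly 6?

The generating function for the choices is (1 + y + y^2 + y^4)·(1 + y + y^2 + y^3 + y^4)·(1 + y + y^2 + y^3 + y^4 + y^5); the count is [y^6].
(1 + y + y^2 + y^4) has coefficients 1,1,1,0,1 for degrees 0…4.
(1 + y + y^2 + y^3 + y^4) has coefficients 1,1,1,1,1,0,0 for degrees 0…6.
Finally multiplying by (1 + y + y^2 + y^3 + y^4 + y^5), the product of all factors after the first has coefficients 1,2,3,4,5,5,4 for degrees 0…6.
[y^6] = 1·4 + 1·5 + 1·5 + 1·3 = 17.

17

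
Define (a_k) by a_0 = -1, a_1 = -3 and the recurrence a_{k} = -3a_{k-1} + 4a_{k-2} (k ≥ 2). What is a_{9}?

The ordinary generating function has denominator 1 + 3y - 4y^2.
Iterating the recurrence: a_0,…,a_{9} = -1, -3, 5, -27, 101, -411, 1637, -6555, 26213, -104859.

-104859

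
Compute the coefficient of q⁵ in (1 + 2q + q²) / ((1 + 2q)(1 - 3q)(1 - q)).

The denominator gives the recurrence a_n = 2a_(n−1) + 5a_(n−2) − 6a_(n−3) for n ≥ 3; the numerator fixes a_0 = 1, a_1 = 4, a_2 = 14.
Iterating: 1, 4, 14, 42, 130, 386, so a_5 = 386.

386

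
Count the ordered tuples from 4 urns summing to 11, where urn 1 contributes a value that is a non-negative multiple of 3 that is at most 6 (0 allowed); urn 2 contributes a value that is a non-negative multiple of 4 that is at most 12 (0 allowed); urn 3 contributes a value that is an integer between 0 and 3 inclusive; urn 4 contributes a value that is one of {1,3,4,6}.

11

The generating function for the choices is (1 + q^3 + q^6)·(1 + q^4 + q^8 + q^12)·(1 + q + q^2 + q^3)·(q + q^3 + q^4 + q^6); the count is [q^11].
(1 + q^3 + q^6) has coefficients 1,0,0,1,0,0,1 for degrees 0…6.
(1 + q^4 + q^8 + q^12) has coefficients 1,0,0,0,1,0,0,0,1,0,0,0 for degrees 0…11.
Multiplying by (1 + q + q^2 + q^3) gives running coefficients 1,1,1,1,1,1,1,1,1,1,1,1 for degrees 0…11.
Finally multiplying by (q + q^3 + q^4 + q^6), the product of all factors after the first has coefficients 0,1,1,2,3,3,4,4,4,4,4,4 for degrees 0…11.
[q^11] = 1·4 + 1·4 + 1·3 = 11.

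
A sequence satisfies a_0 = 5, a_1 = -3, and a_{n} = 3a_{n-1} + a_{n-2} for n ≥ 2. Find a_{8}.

-5836

The ordinary generating function has denominator 1 - 3y - y^2.
Iterating the recurrence: a_0,…,a_{8} = 5, -3, -4, -15, -49, -162, -535, -1767, -5836.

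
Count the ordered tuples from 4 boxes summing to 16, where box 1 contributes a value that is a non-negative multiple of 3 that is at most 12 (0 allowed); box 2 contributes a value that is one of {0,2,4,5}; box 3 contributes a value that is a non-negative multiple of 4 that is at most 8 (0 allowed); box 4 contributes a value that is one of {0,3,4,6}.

The generating function for the choices is (1 + t³ + t⁶ + t⁹ + t¹²)·(1 + t² + t⁴ + t⁵)·(1 + t⁴ + t⁸)·(1 + t³ + t⁴ + t⁶); the count is [t¹⁶].
(1 + t³ + t⁶ + t⁹ + t¹²) has coefficients 1,0,0,1,0,0,1,0,0,1,0,0,1 for degrees 0…12.
(1 + t² + t⁴ + t⁵) has coefficients 1,0,1,0,1,1,0,0,0,0,0,0,0,0,0,0,0 for degrees 0…16.
Multiplying by (1 + t⁴ + t⁸) gives running coefficients 1,0,1,0,2,1,1,0,2,1,1,0,1,1,0,0,0 for degrees 0…16.
Finally multiplying by (1 + t³ + t⁴ + t⁶), the product of all factors after the first has coefficients 1,0,1,1,3,2,3,2,6,3,4,3,5,3,3,2,3 for degrees 0…16.
[t¹⁶] = 1·3 + 1·3 + 1·4 + 1·2 + 1·3 = 15.

15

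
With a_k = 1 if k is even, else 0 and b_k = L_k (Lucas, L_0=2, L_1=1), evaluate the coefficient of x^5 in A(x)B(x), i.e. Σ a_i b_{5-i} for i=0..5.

16

This is [x^5] in the product of the two ordinary generating functions.
Σ = 1·11 + 0·7 + 1·4 + 0·3 + 1·1 + 0·2 = 16.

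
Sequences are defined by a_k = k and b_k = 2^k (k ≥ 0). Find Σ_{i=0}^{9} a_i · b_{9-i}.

1013

The convolution is the t^9 coefficient of A(t)B(t).
Σ = 0·512 + 1·256 + 2·128 + 3·64 + 4·32 + 5·16 + 6·8 + 7·4 + 8·2 + 9·1 = 1013.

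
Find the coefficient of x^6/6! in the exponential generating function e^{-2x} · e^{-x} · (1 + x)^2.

243

The EGF product rule gives c_6 = Σ_{k_1+k_2+k_3=6} C(6; k_1,k_2,k_3) · ∏ g_i(k_i), where e^{-2x} gives (-2)^k; e^{-x} gives (-1)^k; (1+x)^2 gives the falling factorial (2)_k.
g_1(k) for k = 0…6: 1, -2, 4, -8, 16, -32, 64.
g_2(k) for k = 0…6: 1, -1, 1, -1, 1, -1, 1.
g_3(k) for k = 0…6: 1, 2, 2, 0, 0, 0, 0.
First combine the last two factors: h(k) = Σ_j C(k,j)·g_2(j)·g_3(k−j) for k = 0…6: 1, 1, -1, -1, 5, -11, 19.
c_6 = Σ_k C(6,k)·g_1(k)·h(6−k) = 1·1·19 + 6·(-2)·(-11) + 15·4·5 + 20·(-8)·(-1) + 15·16·(-1) + 6·(-32)·1 + 1·64·1 = 19 + 132 + 300 + 160 − 240 − 192 + 64 = 243.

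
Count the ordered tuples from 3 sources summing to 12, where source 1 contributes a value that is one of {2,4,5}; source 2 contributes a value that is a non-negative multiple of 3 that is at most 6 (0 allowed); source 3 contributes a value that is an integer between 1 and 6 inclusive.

The generating function for the choices is (q² + q⁴ + q⁵)·(1 + q³ + q⁶)·(q + q² + q³ + q⁴ + q⁵ + q⁶); the count is [q¹²].
(q² + q⁴ + q⁵) has coefficients 0,0,1,0,1,1 for degrees 0…5.
(1 + q³ + q⁶) has coefficients 1,0,0,1,0,0,1,0,0,0,0,0,0 for degrees 0…12.
Finally multiplying by (q + q² + q³ + q⁴ + q⁵ + q⁶), the product of all factors after the first has coefficients 0,1,1,1,2,2,2,2,2,2,1,1,1 for degrees 0…12.
[q¹²] = 1·1 + 1·2 + 1·2 = 5.

5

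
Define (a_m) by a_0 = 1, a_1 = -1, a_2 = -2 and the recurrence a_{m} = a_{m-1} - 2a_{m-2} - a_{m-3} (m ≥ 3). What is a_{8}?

-29

The ordinary generating function has denominator 1 - z + 2z^2 + z^3.
Iterating the recurrence: a_0,…,a_{8} = 1, -1, -2, -1, 4, 8, 1, -19, -29.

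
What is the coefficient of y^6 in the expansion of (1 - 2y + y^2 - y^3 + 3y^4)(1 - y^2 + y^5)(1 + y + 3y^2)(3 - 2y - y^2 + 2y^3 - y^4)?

(1 - 2y + y^2 - y^3 + 3y^4) has coefficients 1,-2,1,-1,3 for degrees 0…4.
(1 - y^2 + y^5) has coefficients 1,0,-1,0,0,1,0 for degrees 0…6.
Multiplying by (1 + y + 3y^2) gives running coefficients 1,1,2,-1,-3,1,1 for degrees 0…6.
Finally multiplying by (3 - 2y - y^2 + 2y^3 - y^4), the product of all factors after the first has coefficients 3,1,3,-6,-8,13,0 for degrees 0…6.
[y^6] = 1·0 − 2·13 + 1·(-8) − 1·(-6) + 3·3 = -19.

-19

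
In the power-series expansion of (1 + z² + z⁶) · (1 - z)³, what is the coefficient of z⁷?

(1 + z² + z⁶) has coefficients 1,0,1,0,0,0,1 for degrees 0…6.
(1 - z)³ has coefficients 1,-3,3,-1,0,0,0,0 for degrees 0…7.
[z⁷] = 1·0 + 1·0 + 1·(-3) = -3.

-3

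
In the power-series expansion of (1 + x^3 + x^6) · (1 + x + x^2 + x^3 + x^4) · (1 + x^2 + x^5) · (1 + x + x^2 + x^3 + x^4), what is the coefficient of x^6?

(1 + x^3 + x^6) has coefficients 1,0,0,1,0,0,1 for degrees 0…6.
(1 + x + x^2 + x^3 + x^4) has coefficients 1,1,1,1,1,0,0 for degrees 0…6.
Multiplying by (1 + x^2 + x^5) gives running coefficients 1,1,2,2,2,2,2 for degrees 0…6.
Finally multiplying by (1 + x + x^2 + x^3 + x^4), the product of all factors after the first has coefficients 1,2,4,6,8,9,10 for degrees 0…6.
[x^6] = 1·10 + 1·6 + 1·1 = 17.

17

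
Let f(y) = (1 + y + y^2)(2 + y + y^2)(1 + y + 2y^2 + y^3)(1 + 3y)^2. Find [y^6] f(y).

184

(1 + y + y^2) has coefficients 1,1,1 for degrees 0…2.
(2 + y + y^2) has coefficients 2,1,1,0,0,0,0 for degrees 0…6.
Multiplying by (1 + y + 2y^2 + y^3) gives running coefficients 2,3,6,5,3,1,0 for degrees 0…6.
Finally multiplying by (1 + 3y)^2, the product of all factors after the first has coefficients 2,15,42,68,87,64,33 for degrees 0…6.
[y^6] = 1·33 + 1·64 + 1·87 = 184.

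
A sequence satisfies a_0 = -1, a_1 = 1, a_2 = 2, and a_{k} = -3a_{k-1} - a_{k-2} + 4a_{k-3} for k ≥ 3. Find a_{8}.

The ordinary generating function has denominator 1 + 3x + x^2 - 4x^3.
Iterating the recurrence: a_0,…,a_{8} = -1, 1, 2, -11, 35, -86, 179, -311, 410.

410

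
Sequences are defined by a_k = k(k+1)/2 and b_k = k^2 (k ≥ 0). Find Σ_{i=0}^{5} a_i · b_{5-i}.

The convolution is the x^5 coefficient of A(x)B(x).
Σ = 0·25 + 1·16 + 3·9 + 6·4 + 10·1 + 15·0 = 77.

77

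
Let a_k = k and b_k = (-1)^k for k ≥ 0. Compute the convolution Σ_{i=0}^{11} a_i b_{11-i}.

Write out a_i and b_{11-i} for i = 0,…,11 and sum the products.
Σ = 0·(-1) + 1·1 + 2·(-1) + 3·1 + 4·(-1) + 5·1 + 6·(-1) + 7·1 + 8·(-1) + 9·1 + 10·(-1) + 11·1 = 6.

6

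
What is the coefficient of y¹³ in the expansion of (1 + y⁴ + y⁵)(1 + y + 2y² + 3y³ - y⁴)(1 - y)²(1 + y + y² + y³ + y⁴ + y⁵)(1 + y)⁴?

(1 + y⁴ + y⁵) has coefficients 1,0,0,0,1,1 for degrees 0…5.
(1 + y + 2y² + 3y³ - y⁴) has coefficients 1,1,2,3,-1,0,0,0,0,0,0,0,0,0 for degrees 0…13.
Multiplying by (1 - y)² gives running coefficients 1,-1,1,0,-5,5,-1,0,0,0,0,0,0,0 for degrees 0…13.
Multiplying by (1 + y + y² + y³ + y⁴ + y⁵) gives running coefficients 1,0,1,1,-4,1,-1,0,-1,-1,4,-1,0,0 for degrees 0…13.
Finally multiplying by (1 + y)⁴, the product of all factors after the first has coefficients 1,4,7,9,7,-5,-16,-13,-7,-8,-7,5,15,9 for degrees 0…13.
[y¹³] = 1·9 + 1·(-8) + 1·(-7) = -6.

-6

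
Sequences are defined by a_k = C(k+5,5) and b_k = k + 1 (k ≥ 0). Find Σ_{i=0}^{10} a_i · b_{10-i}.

This is [x^10] in the product of the two ordinary generating functions.
Σ = 1·11 + 6·10 + 21·9 + 56·8 + 126·7 + 252·6 + 462·5 + 792·4 + 1287·3 + 2002·2 + 3003·1 = 19448.

19448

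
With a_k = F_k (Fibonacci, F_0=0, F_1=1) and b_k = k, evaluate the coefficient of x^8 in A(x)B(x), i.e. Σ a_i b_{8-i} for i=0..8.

79

This is [x^8] in the product of the two ordinary generating functions.
Σ = 0·8 + 1·7 + 1·6 + 2·5 + 3·4 + 5·3 + 8·2 + 13·1 + 21·0 = 79.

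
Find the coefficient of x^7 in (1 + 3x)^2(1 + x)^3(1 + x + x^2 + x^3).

42

(1 + 3x)^2 has coefficients 1,6,9 for degrees 0…2.
(1 + x)^3 has coefficients 1,3,3,1,0,0,0,0 for degrees 0…7.
Finally multiplying by (1 + x + x^2 + x^3), the product of all factors after the first has coefficients 1,4,7,8,7,4,1,0 for degrees 0…7.
[x^7] = 1·0 + 6·1 + 9·4 = 42.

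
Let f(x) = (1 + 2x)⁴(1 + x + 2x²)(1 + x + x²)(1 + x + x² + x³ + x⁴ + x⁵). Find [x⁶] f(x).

(1 + 2x)⁴ has coefficients 1,8,24,32,16 for degrees 0…4.
(1 + x + 2x²) has coefficients 1,1,2,0,0,0,0 for degrees 0…6.
Multiplying by (1 + x + x²) gives running coefficients 1,2,4,3,2,0,0 for degrees 0…6.
Finally multiplying by (1 + x + x² + x³ + x⁴ + x⁵), the product of all factors after the first has coefficients 1,3,7,10,12,12,11 for degrees 0…6.
[x⁶] = 1·11 + 8·12 + 24·12 + 32·10 + 16·7 = 827.

827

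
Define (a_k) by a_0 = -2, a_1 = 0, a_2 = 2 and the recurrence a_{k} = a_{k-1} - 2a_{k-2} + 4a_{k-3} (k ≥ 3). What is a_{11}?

-374

The ordinary generating function has denominator 1 - z + 2z^2 - 4z^3.
Iterating the recurrence: a_0,…,a_{11} = -2, 0, 2, -6, -10, 10, 6, -54, -26, 106, -58, -374.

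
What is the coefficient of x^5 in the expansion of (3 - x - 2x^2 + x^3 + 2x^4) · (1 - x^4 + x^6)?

(3 - x - 2x^2 + x^3 + 2x^4) has coefficients 3,-1,-2,1,2 for degrees 0…4.
(1 - x^4 + x^6) has coefficients 1,0,0,0,-1,0 for degrees 0…5.
[x^5] = 3·0 − 1·(-1) − 2·0 + 1·0 + 2·0 = 1.

1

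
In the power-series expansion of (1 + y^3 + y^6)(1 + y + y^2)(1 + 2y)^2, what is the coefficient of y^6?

(1 + y^3 + y^6) has coefficients 1,0,0,1,0,0,1 for degrees 0…6.
(1 + y + y^2) has coefficients 1,1,1,0,0,0,0 for degrees 0…6.
Finally multiplying by (1 + 2y)^2, the product of all factors after the first has coefficients 1,5,9,8,4,0,0 for degrees 0…6.
[y^6] = 1·0 + 1·8 + 1·1 = 9.

9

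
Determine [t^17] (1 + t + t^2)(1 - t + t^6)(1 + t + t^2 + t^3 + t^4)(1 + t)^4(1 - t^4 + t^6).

(1 + t + t^2) has coefficients 1,1,1 for degrees 0…2.
(1 - t + t^6) has coefficients 1,-1,0,0,0,0,1,0,0,0,0,0,0,0,0,0,0,0 for degrees 0…17.
Multiplying by (1 + t + t^2 + t^3 + t^4) gives running coefficients 1,0,0,0,0,-1,1,1,1,1,1,0,0,0,0,0,0,0 for degrees 0…17.
Multiplying by (1 + t)^4 gives running coefficients 1,4,6,4,1,-1,-3,-1,7,14,16,15,11,5,1,0,0,0 for degrees 0…17.
Finally multiplying by (1 - t^4 + t^6), the product of all factors after the first has coefficients 1,4,6,4,0,-5,-8,-1,12,19,20,15,1,-10,-8,-1,5,10 for degrees 0…17.
[t^17] = 1·10 + 1·5 + 1·(-1) = 14.

14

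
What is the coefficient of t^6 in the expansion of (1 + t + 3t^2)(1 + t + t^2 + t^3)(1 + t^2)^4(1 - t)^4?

(1 + t + 3t^2) has coefficients 1,1,3 for degrees 0…2.
(1 + t + t^2 + t^3) has coefficients 1,1,1,1,0,0,0 for degrees 0…6.
Multiplying by (1 + t^2)^4 gives running coefficients 1,1,5,5,10,10,10 for degrees 0…6.
Finally multiplying by (1 - t)^4, the product of all factors after the first has coefficients 1,-3,7,-13,17,-19,15 for degrees 0…6.
[t^6] = 1·15 + 1·(-19) + 3·17 = 47.

47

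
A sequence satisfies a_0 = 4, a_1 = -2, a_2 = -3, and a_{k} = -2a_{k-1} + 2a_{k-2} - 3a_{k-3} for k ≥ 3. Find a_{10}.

The ordinary generating function has denominator 1 + 2x - 2x^2 + 3x^3.
Iterating the recurrence: a_0,…,a_{10} = 4, -2, -3, -10, 20, -51, 172, -506, 1509, -4546, 13628.

13628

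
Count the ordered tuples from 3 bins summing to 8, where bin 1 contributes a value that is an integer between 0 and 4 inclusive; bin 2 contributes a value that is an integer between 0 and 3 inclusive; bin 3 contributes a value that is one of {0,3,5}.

The generating function for the choices is (1 + t + t^2 + t^3 + t^4)·(1 + t + t^2 + t^3)·(1 + t^3 + t^5); the count is [t^8].
(1 + t + t^2 + t^3 + t^4) has coefficients 1,1,1,1,1 for degrees 0…4.
(1 + t + t^2 + t^3) has coefficients 1,1,1,1,0,0,0,0,0 for degrees 0…8.
Finally multiplying by (1 + t^3 + t^5), the product of all factors after the first has coefficients 1,1,1,2,1,2,2,1,1 for degrees 0…8.
[t^8] = 1·1 + 1·1 + 1·2 + 1·2 + 1·1 = 7.

7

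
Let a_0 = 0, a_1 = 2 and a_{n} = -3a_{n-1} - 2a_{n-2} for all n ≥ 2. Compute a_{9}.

1022

The ordinary generating function has denominator 1 + 3x + 2x^2.
Iterating the recurrence: a_0,…,a_{9} = 0, 2, -6, 14, -30, 62, -126, 254, -510, 1022.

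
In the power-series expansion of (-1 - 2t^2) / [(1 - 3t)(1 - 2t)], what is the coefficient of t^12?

The denominator gives the recurrence a_n = 5a_(n−1) − 6a_(n−2) for n ≥ 3; the numerator fixes a_0 = -1, a_1 = -5, a_2 = -21.
Iterating: -1, -5, -21, -75, -249, -795, -2481, -7635, -23289, -70635, -213441, -643395, -1936329, so a_12 = -1936329.

-1936329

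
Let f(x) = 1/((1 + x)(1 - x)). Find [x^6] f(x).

The denominator gives the recurrence a_n = a_(n−2) for n ≥ 2; the numerator fixes a_0 = 1, a_1 = 0.
Iterating: 1, 0, 1, 0, 1, 0, 1, so a_6 = 1.

1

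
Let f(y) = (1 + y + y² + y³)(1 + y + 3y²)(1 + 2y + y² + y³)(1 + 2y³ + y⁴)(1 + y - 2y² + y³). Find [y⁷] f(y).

(1 + y + y² + y³) has coefficients 1,1,1,1 for degrees 0…3.
(1 + y + 3y²) has coefficients 1,1,3,0,0,0,0,0 for degrees 0…7.
Multiplying by (1 + 2y + y² + y³) gives running coefficients 1,3,6,8,4,3,0,0 for degrees 0…7.
Multiplying by (1 + 2y³ + y⁴) gives running coefficients 1,3,6,10,11,18,22,16 for degrees 0…7.
Finally multiplying by (1 + y - 2y² + y³), the product of all factors after the first has coefficients 1,4,7,11,12,15,28,13 for degrees 0…7.
[y⁷] = 1·13 + 1·28 + 1·15 + 1·12 = 68.

68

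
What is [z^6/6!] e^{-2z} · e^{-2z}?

The EGF product rule gives c_6 = Σ_{k_1+k_2=6} C(6; k_1,k_2) · ∏ g_i(k_i), where e^{-2z} gives (-2)^k; e^{-2z} gives (-2)^k.
g_1(k) for k = 0…6: 1, -2, 4, -8, 16, -32, 64.
g_2(k) for k = 0…6: 1, -2, 4, -8, 16, -32, 64.
c_6 = Σ_k C(6,k)·g_1(k)·g_2(6−k) = 1·1·64 + 6·(-2)·(-32) + 15·4·16 + 20·(-8)·(-8) + 15·16·4 + 6·(-32)·(-2) + 1·64·1 = 64 + 384 + 960 + 1280 + 960 + 384 + 64 = 4096.

4096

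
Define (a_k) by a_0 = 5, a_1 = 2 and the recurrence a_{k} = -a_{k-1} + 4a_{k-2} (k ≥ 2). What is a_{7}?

The ordinary generating function has denominator 1 + t - 4t^2.
Iterating the recurrence: a_0,…,a_{7} = 5, 2, 18, -10, 82, -122, 450, -938.

-938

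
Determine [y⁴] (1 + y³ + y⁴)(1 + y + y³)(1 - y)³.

-5

(1 + y³ + y⁴) has coefficients 1,0,0,1,1 for degrees 0…4.
(1 + y + y³) has coefficients 1,1,0,1,0 for degrees 0…4.
Finally multiplying by (1 - y)³, the product of all factors after the first has coefficients 1,-2,0,3,-4 for degrees 0…4.
[y⁴] = 1·(-4) + 1·(-2) + 1·1 = -5.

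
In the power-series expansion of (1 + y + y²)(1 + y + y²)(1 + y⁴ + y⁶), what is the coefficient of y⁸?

(1 + y + y²) has coefficients 1,1,1 for degrees 0…2.
(1 + y + y²) has coefficients 1,1,1,0,0,0,0,0,0 for degrees 0…8.
Finally multiplying by (1 + y⁴ + y⁶), the product of all factors after the first has coefficients 1,1,1,0,1,1,2,1,1 for degrees 0…8.
[y⁸] = 1·1 + 1·1 + 1·2 = 4.

4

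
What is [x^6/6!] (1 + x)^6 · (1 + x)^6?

665280

The EGF product rule gives c_6 = Σ_{k_1+k_2=6} C(6; k_1,k_2) · ∏ g_i(k_i), where (1+x)^6 gives the falling factorial (6)_k; (1+x)^6 gives the falling factorial (6)_k.
g_1(k) for k = 0…6: 1, 6, 30, 120, 360, 720, 720.
g_2(k) for k = 0…6: 1, 6, 30, 120, 360, 720, 720.
c_6 = Σ_k C(6,k)·g_1(k)·g_2(6−k) = 1·1·720 + 6·6·720 + 15·30·360 + 20·120·120 + 15·360·30 + 6·720·6 + 1·720·1 = 720 + 25920 + 162000 + 288000 + 162000 + 25920 + 720 = 665280.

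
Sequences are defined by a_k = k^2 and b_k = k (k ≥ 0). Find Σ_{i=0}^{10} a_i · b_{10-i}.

825

The convolution is the t^10 coefficient of A(t)B(t).
Σ = 0·10 + 1·9 + 4·8 + 9·7 + 16·6 + 25·5 + 36·4 + 49·3 + 64·2 + 81·1 + 100·0 = 825.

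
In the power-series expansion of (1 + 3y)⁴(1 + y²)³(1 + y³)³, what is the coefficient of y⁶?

841

(1 + 3y)⁴ has coefficients 1,12,54,108,81 for degrees 0…4.
(1 + y²)³ has coefficients 1,0,3,0,3,0,1 for degrees 0…6.
Finally multiplying by (1 + y³)³, the product of all factors after the first has coefficients 1,0,3,3,3,9,4 for degrees 0…6.
[y⁶] = 1·4 + 12·9 + 54·3 + 108·3 + 81·3 = 841.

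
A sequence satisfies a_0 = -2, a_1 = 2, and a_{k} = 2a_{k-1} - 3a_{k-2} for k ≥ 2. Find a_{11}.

-658

The ordinary generating function has denominator 1 - 2y + 3y^2.
Iterating the recurrence: a_0,…,a_{11} = -2, 2, 10, 14, -2, -46, -86, -34, 190, 482, 394, -658.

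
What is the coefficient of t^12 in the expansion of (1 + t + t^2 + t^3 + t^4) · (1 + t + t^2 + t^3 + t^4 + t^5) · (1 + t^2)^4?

(1 + t + t^2 + t^3 + t^4) has coefficients 1,1,1,1,1 for degrees 0…4.
(1 + t + t^2 + t^3 + t^4 + t^5) has coefficients 1,1,1,1,1,1,0,0,0,0,0,0,0 for degrees 0…12.
Finally multiplying by (1 + t^2)^4, the product of all factors after the first has coefficients 1,1,5,5,11,11,14,14,11,11,5,5,1 for degrees 0…12.
[t^12] = 1·1 + 1·5 + 1·5 + 1·11 + 1·11 = 33.

33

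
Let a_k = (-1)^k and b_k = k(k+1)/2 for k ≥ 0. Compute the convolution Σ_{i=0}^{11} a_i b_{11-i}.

36

Write out a_i and b_{11-i} for i = 0,…,11 and sum the products.
Σ = 1·66 − 1·55 + 1·45 − 1·36 + 1·28 − 1·21 + 1·15 − 1·10 + 1·6 − 1·3 + 1·1 − 1·0 = 36.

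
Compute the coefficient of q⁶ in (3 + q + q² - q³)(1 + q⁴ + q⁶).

4

(3 + q + q² - q³) has coefficients 3,1,1,-1 for degrees 0…3.
(1 + q⁴ + q⁶) has coefficients 1,0,0,0,1,0,1 for degrees 0…6.
[q⁶] = 3·1 + 1·0 + 1·1 − 1·0 = 4.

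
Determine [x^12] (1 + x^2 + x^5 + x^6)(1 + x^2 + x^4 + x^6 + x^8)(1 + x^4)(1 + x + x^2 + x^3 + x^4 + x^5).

(1 + x^2 + x^5 + x^6) has coefficients 1,0,1,0,0,1,1 for degrees 0…6.
(1 + x^2 + x^4 + x^6 + x^8) has coefficients 1,0,1,0,1,0,1,0,1,0,0,0,0 for degrees 0…12.
Multiplying by (1 + x^4) gives running coefficients 1,0,1,0,2,0,2,0,2,0,1,0,1 for degrees 0…12.
Finally multiplying by (1 + x + x^2 + x^3 + x^4 + x^5), the product of all factors after the first has coefficients 1,1,2,2,4,4,5,5,6,6,5,5,4 for degrees 0…12.
[x^12] = 1·4 + 1·5 + 1·5 + 1·5 = 19.

19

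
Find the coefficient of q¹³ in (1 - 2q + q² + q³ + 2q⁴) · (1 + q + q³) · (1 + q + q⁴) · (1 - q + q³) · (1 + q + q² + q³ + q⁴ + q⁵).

(1 - 2q + q² + q³ + 2q⁴) has coefficients 1,-2,1,1,2 for degrees 0…4.
(1 + q + q³) has coefficients 1,1,0,1,0,0,0,0,0,0,0,0,0,0 for degrees 0…13.
Multiplying by (1 + q + q⁴) gives running coefficients 1,2,1,1,2,1,0,1,0,0,0,0,0,0 for degrees 0…13.
Multiplying by (1 - q + q³) gives running coefficients 1,1,-1,1,3,0,0,3,0,0,1,0,0,0 for degrees 0…13.
Finally multiplying by (1 + q + q² + q³ + q⁴ + q⁵), the product of all factors after the first has coefficients 1,2,1,2,5,5,4,6,7,6,4,4,4,1 for degrees 0…13.
[q¹³] = 1·1 − 2·4 + 1·4 + 1·4 + 2·6 = 13.

13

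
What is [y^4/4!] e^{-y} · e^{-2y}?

81

The EGF product rule gives c_4 = Σ_{k_1+k_2=4} C(4; k_1,k_2) · ∏ g_i(k_i), where e^{-y} gives (-1)^k; e^{-2y} gives (-2)^k.
g_1(k) for k = 0…4: 1, -1, 1, -1, 1.
g_2(k) for k = 0…4: 1, -2, 4, -8, 16.
c_4 = Σ_k C(4,k)·g_1(k)·g_2(4−k) = 1·1·16 + 4·(-1)·(-8) + 6·1·4 + 4·(-1)·(-2) + 1·1·1 = 16 + 32 + 24 + 8 + 1 = 81.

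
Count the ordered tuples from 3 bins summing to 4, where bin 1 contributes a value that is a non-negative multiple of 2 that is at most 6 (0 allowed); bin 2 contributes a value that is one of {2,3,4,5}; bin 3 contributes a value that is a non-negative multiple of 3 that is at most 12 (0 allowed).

The generating function for the choices is (1 + y² + y⁴ + y⁶)·(y² + y³ + y⁴ + y⁵)·(1 + y³ + y⁶ + y⁹ + y¹²); the count is [y⁴].
(1 + y² + y⁴ + y⁶) has coefficients 1,0,1,0,1 for degrees 0…4.
(y² + y³ + y⁴ + y⁵) has coefficients 0,0,1,1,1 for degrees 0…4.
Finally multiplying by (1 + y³ + y⁶ + y⁹ + y¹²), the product of all factors after the first has coefficients 0,0,1,1,1 for degrees 0…4.
[y⁴] = 1·1 + 1·1 + 1·0 = 2.

2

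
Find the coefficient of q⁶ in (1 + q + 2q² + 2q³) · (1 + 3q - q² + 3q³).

6

(1 + q + 2q² + 2q³) has coefficients 1,1,2,2 for degrees 0…3.
(1 + 3q - q² + 3q³) has coefficients 1,3,-1,3,0,0,0 for degrees 0…6.
[q⁶] = 1·0 + 1·0 + 2·0 + 2·3 = 6.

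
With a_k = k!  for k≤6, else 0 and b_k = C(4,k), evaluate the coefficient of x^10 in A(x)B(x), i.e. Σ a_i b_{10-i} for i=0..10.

The convolution is the x^10 coefficient of A(x)B(x).
Σ = 1·0 + 1·0 + 2·0 + 6·0 + 24·0 + 120·0 + 720·1 + 0·4 + 0·6 + 0·4 + 0·1 = 720.

720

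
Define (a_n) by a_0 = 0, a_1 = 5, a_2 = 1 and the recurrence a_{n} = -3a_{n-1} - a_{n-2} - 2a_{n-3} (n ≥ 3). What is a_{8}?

The ordinary generating function has denominator 1 + 3t + t^2 + 2t^3.
Iterating the recurrence: a_0,…,a_{8} = 0, 5, 1, -8, 13, -33, 102, -299, 861.

861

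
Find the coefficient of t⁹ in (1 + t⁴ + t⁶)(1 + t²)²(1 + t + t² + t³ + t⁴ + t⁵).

(1 + t⁴ + t⁶) has coefficients 1,0,0,0,1,0,1 for degrees 0…6.
(1 + t²)² has coefficients 1,0,2,0,1,0,0,0,0,0 for degrees 0…9.
Finally multiplying by (1 + t + t² + t³ + t⁴ + t⁵), the product of all factors after the first has coefficients 1,1,3,3,4,4,3,3,1,1 for degrees 0…9.
[t⁹] = 1·1 + 1·4 + 1·3 = 8.

8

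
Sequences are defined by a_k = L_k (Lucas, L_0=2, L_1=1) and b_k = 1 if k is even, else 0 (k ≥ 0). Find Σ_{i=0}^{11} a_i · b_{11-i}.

The convolution is the t^11 coefficient of A(t)B(t).
Σ = 2·0 + 1·1 + 3·0 + 4·1 + 7·0 + 11·1 + 18·0 + 29·1 + 47·0 + 76·1 + 123·0 + 199·1 = 320.

320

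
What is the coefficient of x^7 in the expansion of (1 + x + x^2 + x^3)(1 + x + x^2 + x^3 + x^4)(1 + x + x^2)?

(1 + x + x^2 + x^3) has coefficients 1,1,1,1 for degrees 0…3.
(1 + x + x^2 + x^3 + x^4) has coefficients 1,1,1,1,1,0,0,0 for degrees 0…7.
Finally multiplying by (1 + x + x^2), the product of all factors after the first has coefficients 1,2,3,3,3,2,1,0 for degrees 0…7.
[x^7] = 1·0 + 1·1 + 1·2 + 1·3 = 6.

6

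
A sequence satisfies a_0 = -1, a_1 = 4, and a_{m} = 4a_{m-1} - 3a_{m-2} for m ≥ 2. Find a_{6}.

The ordinary generating function has denominator 1 - 4t + 3t^2.
Iterating the recurrence: a_0,…,a_{6} = -1, 4, 19, 64, 199, 604, 1819.

1819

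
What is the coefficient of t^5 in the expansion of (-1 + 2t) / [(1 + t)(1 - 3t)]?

The denominator gives the recurrence a_n = 2a_(n−1) + 3a_(n−2) for n ≥ 3; the numerator fixes a_0 = -1, a_1 = 0, a_2 = -3.
Iterating: -1, 0, -3, -6, -21, -60, so a_5 = -60.

-60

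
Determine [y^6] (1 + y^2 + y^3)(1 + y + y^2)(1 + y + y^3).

(1 + y^2 + y^3) has coefficients 1,0,1,1 for degrees 0…3.
(1 + y + y^2) has coefficients 1,1,1,0,0,0,0 for degrees 0…6.
Finally multiplying by (1 + y + y^3), the product of all factors after the first has coefficients 1,2,2,2,1,1,0 for degrees 0…6.
[y^6] = 1·0 + 1·1 + 1·2 = 3.

3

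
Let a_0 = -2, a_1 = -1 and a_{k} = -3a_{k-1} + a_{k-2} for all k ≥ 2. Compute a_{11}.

The ordinary generating function has denominator 1 + 3t - t^2.
Iterating the recurrence: a_0,…,a_{11} = -2, -1, 1, -4, 13, -43, 142, -469, 1549, -5116, 16897, -55807.

-55807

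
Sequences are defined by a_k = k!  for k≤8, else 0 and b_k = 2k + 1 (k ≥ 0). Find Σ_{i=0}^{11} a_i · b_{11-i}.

337624

This is [x^11] in the product of the two ordinary generating functions.
Σ = 1·23 + 1·21 + 2·19 + 6·17 + 24·15 + 120·13 + 720·11 + 5040·9 + 40320·7 + 0·5 + 0·3 + 0·1 = 337624.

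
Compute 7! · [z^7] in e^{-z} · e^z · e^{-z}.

The EGF product rule gives c_7 = Σ_{k_1+k_2+k_3=7} C(7; k_1,k_2,k_3) · ∏ g_i(k_i), where e^{-z} gives (-1)^k; e^z gives (1)^k; e^{-z} gives (-1)^k.
g_1(k) for k = 0…7: 1, -1, 1, -1, 1, -1, 1, -1.
g_2(k) for k = 0…7: 1, 1, 1, 1, 1, 1, 1, 1.
g_3(k) for k = 0…7: 1, -1, 1, -1, 1, -1, 1, -1.
First combine the last two factors: h(k) = Σ_j C(k,j)·g_2(j)·g_3(k−j) for k = 0…7: 1, 0, 0, 0, 0, 0, 0, 0.
c_7 = Σ_k C(7,k)·g_1(k)·h(7−k) = 1·(-1)·1 = -1.

-1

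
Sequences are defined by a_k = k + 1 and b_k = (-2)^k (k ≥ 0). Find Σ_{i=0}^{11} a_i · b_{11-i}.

-906

The convolution is the x^11 coefficient of A(x)B(x).
Σ = 1·(-2048) + 2·1024 + 3·(-512) + 4·256 + 5·(-128) + 6·64 + 7·(-32) + 8·16 + 9·(-8) + 10·4 + 11·(-2) + 12·1 = -906.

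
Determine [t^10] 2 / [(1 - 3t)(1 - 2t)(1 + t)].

262990

Partial fractions give a closed form: a_n = (9/2)·3^n + (-8/3)·2^n + (1/6)·(-1)^n.
At n = 10: a_10 = 262990.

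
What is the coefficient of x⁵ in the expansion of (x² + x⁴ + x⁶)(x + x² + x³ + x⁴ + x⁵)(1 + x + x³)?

(x² + x⁴ + x⁶) has coefficients 0,0,1,0,1,0 for degrees 0…5.
(x + x² + x³ + x⁴ + x⁵) has coefficients 0,1,1,1,1,1 for degrees 0…5.
Finally multiplying by (1 + x + x³), the product of all factors after the first has coefficients 0,1,2,2,3,3 for degrees 0…5.
[x⁵] = 1·2 + 1·1 = 3.

3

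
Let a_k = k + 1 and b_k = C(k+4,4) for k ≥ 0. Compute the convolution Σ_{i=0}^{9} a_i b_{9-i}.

5005

This is [x^9] in the product of the two ordinary generating functions.
Σ = 1·715 + 2·495 + 3·330 + 4·210 + 5·126 + 6·70 + 7·35 + 8·15 + 9·5 + 10·1 = 5005.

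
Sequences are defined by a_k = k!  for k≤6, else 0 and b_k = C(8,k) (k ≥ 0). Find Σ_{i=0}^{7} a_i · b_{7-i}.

The convolution is the t^7 coefficient of A(t)B(t).
Σ = 1·8 + 1·28 + 2·56 + 6·70 + 24·56 + 120·28 + 720·8 + 0·1 = 11032.

11032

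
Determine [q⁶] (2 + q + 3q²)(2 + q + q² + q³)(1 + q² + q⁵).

(2 + q + 3q²) has coefficients 2,1,3 for degrees 0…2.
(2 + q + q² + q³) has coefficients 2,1,1,1,0,0,0 for degrees 0…6.
Finally multiplying by (1 + q² + q⁵), the product of all factors after the first has coefficients 2,1,3,2,1,3,1 for degrees 0…6.
[q⁶] = 2·1 + 1·3 + 3·1 = 8.

8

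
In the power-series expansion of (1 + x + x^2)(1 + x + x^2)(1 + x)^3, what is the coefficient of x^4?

18

(1 + x + x^2) has coefficients 1,1,1 for degrees 0…2.
(1 + x + x^2) has coefficients 1,1,1,0,0 for degrees 0…4.
Finally multiplying by (1 + x)^3, the product of all factors after the first has coefficients 1,4,7,7,4 for degrees 0…4.
[x^4] = 1·4 + 1·7 + 1·7 = 18.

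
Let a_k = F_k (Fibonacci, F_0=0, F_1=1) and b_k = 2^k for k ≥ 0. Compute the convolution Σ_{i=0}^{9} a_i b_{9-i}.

880

Write out a_i and b_{9-i} for i = 0,…,9 and sum the products.
Σ = 0·512 + 1·256 + 1·128 + 2·64 + 3·32 + 5·16 + 8·8 + 13·4 + 21·2 + 34·1 = 880.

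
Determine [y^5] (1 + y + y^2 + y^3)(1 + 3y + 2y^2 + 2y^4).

(1 + y + y^2 + y^3) has coefficients 1,1,1,1 for degrees 0…3.
(1 + 3y + 2y^2 + 2y^4) has coefficients 1,3,2,0,2,0 for degrees 0…5.
[y^5] = 1·0 + 1·2 + 1·0 + 1·2 = 4.

4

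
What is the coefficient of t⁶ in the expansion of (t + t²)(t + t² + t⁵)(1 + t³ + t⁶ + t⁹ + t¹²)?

3

(t + t²) has coefficients 0,1,1 for degrees 0…2.
(t + t² + t⁵) has coefficients 0,1,1,0,0,1,0 for degrees 0…6.
Finally multiplying by (1 + t³ + t⁶ + t⁹ + t¹²), the product of all factors after the first has coefficients 0,1,1,0,1,2,0 for degrees 0…6.
[t⁶] = 1·2 + 1·1 = 3.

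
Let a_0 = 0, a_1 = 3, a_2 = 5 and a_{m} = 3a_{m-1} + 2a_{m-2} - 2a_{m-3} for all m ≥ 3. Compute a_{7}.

2705

The ordinary generating function has denominator 1 - 3q - 2q^2 + 2q^3.
Iterating the recurrence: a_0,…,a_{7} = 0, 3, 5, 21, 67, 233, 791, 2705.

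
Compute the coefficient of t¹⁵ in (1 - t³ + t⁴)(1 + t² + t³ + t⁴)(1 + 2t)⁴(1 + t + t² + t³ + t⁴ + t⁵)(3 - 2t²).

86

(1 - t³ + t⁴) has coefficients 1,0,0,-1,1 for degrees 0…4.
(1 + t² + t³ + t⁴) has coefficients 1,0,1,1,1,0,0,0,0,0,0,0,0,0,0,0 for degrees 0…15.
Multiplying by (1 + 2t)⁴ gives running coefficients 1,8,25,41,49,64,72,48,16,0,0,0,0,0,0,0 for degrees 0…15.
Multiplying by (1 + t + t² + t³ + t⁴ + t⁵) gives running coefficients 1,9,34,75,124,188,259,299,290,249,200,136,64,16,0,0 for degrees 0…15.
Finally multiplying by (3 - 2t²), the product of all factors after the first has coefficients 3,27,100,207,304,414,529,521,352,149,20,-90,-208,-224,-128,-32 for degrees 0…15.
[t¹⁵] = 1·(-32) − 1·(-208) + 1·(-90) = 86.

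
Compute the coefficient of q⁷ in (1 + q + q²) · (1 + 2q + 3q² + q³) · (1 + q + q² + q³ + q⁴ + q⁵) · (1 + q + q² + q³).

78

(1 + q + q²) has coefficients 1,1,1 for degrees 0…2.
(1 + 2q + 3q² + q³) has coefficients 1,2,3,1,0,0,0,0 for degrees 0…7.
Multiplying by (1 + q + q² + q³ + q⁴ + q⁵) gives running coefficients 1,3,6,7,7,7,6,4 for degrees 0…7.
Finally multiplying by (1 + q + q² + q³), the product of all factors after the first has coefficients 1,4,10,17,23,27,27,24 for degrees 0…7.
[q⁷] = 1·24 + 1·27 + 1·27 = 78.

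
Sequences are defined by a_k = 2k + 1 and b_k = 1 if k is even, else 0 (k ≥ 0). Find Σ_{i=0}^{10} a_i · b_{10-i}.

Write out a_i and b_{10-i} for i = 0,…,10 and sum the products.
Σ = 1·1 + 3·0 + 5·1 + 7·0 + 9·1 + 11·0 + 13·1 + 15·0 + 17·1 + 19·0 + 21·1 = 66.

66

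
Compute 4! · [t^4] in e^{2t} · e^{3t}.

The EGF product rule gives c_4 = Σ_{k_1+k_2=4} C(4; k_1,k_2) · ∏ g_i(k_i), where e^{2t} gives (2)^k; e^{3t} gives (3)^k.
g_1(k) for k = 0…4: 1, 2, 4, 8, 16.
g_2(k) for k = 0…4: 1, 3, 9, 27, 81.
c_4 = Σ_k C(4,k)·g_1(k)·g_2(4−k) = 1·1·81 + 4·2·27 + 6·4·9 + 4·8·3 + 1·16·1 = 81 + 216 + 216 + 96 + 16 = 625.

625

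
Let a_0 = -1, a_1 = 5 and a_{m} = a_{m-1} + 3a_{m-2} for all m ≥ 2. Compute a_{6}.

143

The ordinary generating function has denominator 1 - q - 3q^2.
Iterating the recurrence: a_0,…,a_{6} = -1, 5, 2, 17, 23, 74, 143.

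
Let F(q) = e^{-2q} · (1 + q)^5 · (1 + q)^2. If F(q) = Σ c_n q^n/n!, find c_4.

The EGF product rule gives c_4 = Σ_{k_1+k_2+k_3=4} C(4; k_1,k_2,k_3) · ∏ g_i(k_i), where e^{-2q} gives (-2)^k; (1+q)^5 gives the falling factorial (5)_k; (1+q)^2 gives the falling factorial (2)_k.
g_1(k) for k = 0…4: 1, -2, 4, -8, 16.
g_2(k) for k = 0…4: 1, 5, 20, 60, 120.
g_3(k) for k = 0…4: 1, 2, 2, 0, 0.
First combine the last two factors: h(k) = Σ_j C(k,j)·g_2(j)·g_3(k−j) for k = 0…4: 1, 7, 42, 210, 840.
c_4 = Σ_k C(4,k)·g_1(k)·h(4−k) = 1·1·840 + 4·(-2)·210 + 6·4·42 + 4·(-8)·7 + 1·16·1 = 840 − 1680 + 1008 − 224 + 16 = -40.

-40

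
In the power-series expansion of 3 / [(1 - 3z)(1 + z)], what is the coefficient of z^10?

Partial fractions give a closed form: a_n = (9/4)·3^n + (3/4)·(-1)^n.
At n = 10: a_10 = 132861.

132861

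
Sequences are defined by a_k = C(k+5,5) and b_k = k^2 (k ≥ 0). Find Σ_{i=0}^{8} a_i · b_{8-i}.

9438

The convolution is the t^8 coefficient of A(t)B(t).
Σ = 1·64 + 6·49 + 21·36 + 56·25 + 126·16 + 252·9 + 462·4 + 792·1 + 1287·0 = 9438.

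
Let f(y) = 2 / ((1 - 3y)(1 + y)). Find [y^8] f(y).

9842

Partial fractions give a closed form: a_n = (3/2)·3^n + (1/2)·(-1)^n.
At n = 8: a_8 = 9842.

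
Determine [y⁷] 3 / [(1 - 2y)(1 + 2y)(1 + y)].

Partial fractions give a closed form: a_n = (1)·2^n + (3)·(-2)^n + (-1)·(-1)^n.
At n = 7: a_7 = -255.

-255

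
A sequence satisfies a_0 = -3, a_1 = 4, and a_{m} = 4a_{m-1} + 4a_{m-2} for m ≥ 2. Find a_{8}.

The ordinary generating function has denominator 1 - 4z - 4z^2.
Iterating the recurrence: a_0,…,a_{8} = -3, 4, 4, 32, 144, 704, 3392, 16384, 79104.

79104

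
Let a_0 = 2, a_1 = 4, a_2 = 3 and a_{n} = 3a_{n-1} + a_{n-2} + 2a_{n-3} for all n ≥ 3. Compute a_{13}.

4267294

The ordinary generating function has denominator 1 - 3x - x^2 - 2x^3.
Iterating the recurrence: a_0,…,a_{13} = 2, 4, 3, 17, 62, 209, 723, 2502, 8647, 29889, 103318, 357137, 1234507, 4267294.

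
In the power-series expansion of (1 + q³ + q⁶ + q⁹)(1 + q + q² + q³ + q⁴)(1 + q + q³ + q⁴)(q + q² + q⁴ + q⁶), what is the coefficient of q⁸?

(1 + q³ + q⁶ + q⁹) has coefficients 1,0,0,1,0,0,1,0,0 for degrees 0…8.
(1 + q + q² + q³ + q⁴) has coefficients 1,1,1,1,1,0,0,0,0 for degrees 0…8.
Multiplying by (1 + q + q³ + q⁴) gives running coefficients 1,2,2,3,4,3,2,2,1 for degrees 0…8.
Finally multiplying by (q + q² + q⁴ + q⁶), the product of all factors after the first has coefficients 0,1,3,4,6,9,10,10,10 for degrees 0…8.
[q⁸] = 1·10 + 1·9 + 1·3 = 22.

22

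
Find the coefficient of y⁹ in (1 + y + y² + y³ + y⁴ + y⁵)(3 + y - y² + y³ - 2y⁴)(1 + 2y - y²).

-2

(1 + y + y² + y³ + y⁴ + y⁵) has coefficients 1,1,1,1,1,1 for degrees 0…5.
(3 + y - y² + y³ - 2y⁴) has coefficients 3,1,-1,1,-2,0,0,0,0,0 for degrees 0…9.
Finally multiplying by (1 + 2y - y²), the product of all factors after the first has coefficients 3,7,-2,-2,1,-5,2,0,0,0 for degrees 0…9.
[y⁹] = 1·0 + 1·0 + 1·0 + 1·2 + 1·(-5) + 1·1 = -2.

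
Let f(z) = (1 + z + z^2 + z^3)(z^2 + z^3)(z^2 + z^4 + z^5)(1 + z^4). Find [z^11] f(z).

6

(1 + z + z^2 + z^3) has coefficients 1,1,1,1 for degrees 0…3.
(z^2 + z^3) has coefficients 0,0,1,1,0,0,0,0,0,0,0,0 for degrees 0…11.
Multiplying by (z^2 + z^4 + z^5) gives running coefficients 0,0,0,0,1,1,1,2,1,0,0,0 for degrees 0…11.
Finally multiplying by (1 + z^4), the product of all factors after the first has coefficients 0,0,0,0,1,1,1,2,2,1,1,2 for degrees 0…11.
[z^11] = 1·2 + 1·1 + 1·1 + 1·2 = 6.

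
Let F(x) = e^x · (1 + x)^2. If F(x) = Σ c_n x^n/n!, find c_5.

The EGF product rule gives c_5 = Σ_{k_1+k_2=5} C(5; k_1,k_2) · ∏ g_i(k_i), where e^x gives (1)^k; (1+x)^2 gives the falling factorial (2)_k.
g_1(k) for k = 0…5: 1, 1, 1, 1, 1, 1.
g_2(k) for k = 0…5: 1, 2, 2, 0, 0, 0.
c_5 = Σ_k C(5,k)·g_1(k)·g_2(5−k) = 10·1·2 + 5·1·2 + 1·1·1 = 20 + 10 + 1 = 31.

31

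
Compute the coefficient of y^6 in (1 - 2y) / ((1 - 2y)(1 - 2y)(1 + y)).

The denominator gives the recurrence a_n = 3a_(n−1) − 4a_(n−3) for n ≥ 3; the numerator fixes a_0 = 1, a_1 = 1, a_2 = 3.
Iterating: 1, 1, 3, 5, 11, 21, 43, so a_6 = 43.

43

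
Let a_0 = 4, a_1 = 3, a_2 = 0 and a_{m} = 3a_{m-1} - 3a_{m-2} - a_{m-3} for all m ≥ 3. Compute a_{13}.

-4107

The ordinary generating function has denominator 1 - 3z + 3z^2 + z^3.
Iterating the recurrence: a_0,…,a_{13} = 4, 3, 0, -13, -42, -87, -122, -63, 264, 1103, 2580, 4167, 3658, -4107.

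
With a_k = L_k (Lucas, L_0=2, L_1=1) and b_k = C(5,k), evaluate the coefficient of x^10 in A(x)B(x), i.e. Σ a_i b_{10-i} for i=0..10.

This is [x^10] in the product of the two ordinary generating functions.
Σ = 2·0 + 1·0 + 3·0 + 4·0 + 7·0 + 11·1 + 18·5 + 29·10 + 47·10 + 76·5 + 123·1 = 1364.

1364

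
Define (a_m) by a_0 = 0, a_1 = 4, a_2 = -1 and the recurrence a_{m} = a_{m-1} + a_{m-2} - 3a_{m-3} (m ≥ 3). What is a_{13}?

The ordinary generating function has denominator 1 - y - y^2 + 3y^3.
Iterating the recurrence: a_0,…,a_{13} = 0, 4, -1, 3, -10, -4, -23, 3, -8, 64, 47, 135, -10, -16.

-16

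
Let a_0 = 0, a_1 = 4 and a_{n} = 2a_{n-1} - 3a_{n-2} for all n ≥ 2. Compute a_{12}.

The ordinary generating function has denominator 1 - 2t + 3t^2.
Iterating the recurrence: a_0,…,a_{12} = 0, 4, 8, 4, -16, -44, -40, 52, 224, 292, -88, -1052, -1840.

-1840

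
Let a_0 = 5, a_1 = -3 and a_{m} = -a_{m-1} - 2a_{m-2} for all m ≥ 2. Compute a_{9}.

The ordinary generating function has denominator 1 + q + 2q^2.
Iterating the recurrence: a_0,…,a_{9} = 5, -3, -7, 13, 1, -27, 25, 29, -79, 21.

21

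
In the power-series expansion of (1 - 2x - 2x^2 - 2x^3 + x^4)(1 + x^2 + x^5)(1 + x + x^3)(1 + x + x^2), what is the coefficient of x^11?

(1 - 2x - 2x^2 - 2x^3 + x^4) has coefficients 1,-2,-2,-2,1 for degrees 0…4.
(1 + x^2 + x^5) has coefficients 1,0,1,0,0,1,0,0,0,0,0,0 for degrees 0…11.
Multiplying by (1 + x + x^3) gives running coefficients 1,1,1,2,0,2,1,0,1,0,0,0 for degrees 0…11.
Finally multiplying by (1 + x + x^2), the product of all factors after the first has coefficients 1,2,3,4,3,4,3,3,2,1,1,0 for degrees 0…11.
[x^11] = 1·0 − 2·1 − 2·1 − 2·2 + 1·3 = -5.

-5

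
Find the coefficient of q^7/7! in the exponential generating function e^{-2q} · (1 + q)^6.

The EGF product rule gives c_7 = Σ_{k_1+k_2=7} C(7; k_1,k_2) · ∏ g_i(k_i), where e^{-2q} gives (-2)^k; (1+q)^6 gives the falling factorial (6)_k.
g_1(k) for k = 0…7: 1, -2, 4, -8, 16, -32, 64, -128.
g_2(k) for k = 0…7: 1, 6, 30, 120, 360, 720, 720, 0.
c_7 = Σ_k C(7,k)·g_1(k)·g_2(7−k) = 7·(-2)·720 + 21·4·720 + 35·(-8)·360 + 35·16·120 + 21·(-32)·30 + 7·64·6 + 1·(-128)·1 = −10080 + 60480 − 100800 + 67200 − 20160 + 2688 − 128 = -800.

-800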